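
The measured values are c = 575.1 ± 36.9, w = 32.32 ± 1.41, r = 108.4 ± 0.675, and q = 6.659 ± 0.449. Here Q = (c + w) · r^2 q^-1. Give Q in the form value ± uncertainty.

(1.072 ± 0.0982) × 10^6

Let u = c + w = 607.4. δu = √(δc² + δw²) = √(1360 + 1.99) = 36.9, so δu/u = 0.0608.
Q is then a monomial in u, r, q:
δQ/Q = √((δu/u)² + (2·δr/r)² + (-1·δq/q)²) = √(0.00370 + 0.000155 + 0.00455) = 0.0916
Q = 1.072e+06, so δQ = 0.0916 × 1.072e+06 = 98200.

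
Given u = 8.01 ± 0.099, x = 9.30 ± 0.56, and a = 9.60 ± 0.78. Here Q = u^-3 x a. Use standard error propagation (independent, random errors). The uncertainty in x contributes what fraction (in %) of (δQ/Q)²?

(δQ/Q)² = (-3·δu/u)² + (1·δx/x)² + (1·δa/a)²
  u term: (-3×0.0124)² = 0.00137
  x term: (1×0.0602)² = 0.00363
  a term: (1×0.0813)² = 0.00660
Total = 0.0116. Share from x = 0.00363/0.0116 = 0.313.

31.3%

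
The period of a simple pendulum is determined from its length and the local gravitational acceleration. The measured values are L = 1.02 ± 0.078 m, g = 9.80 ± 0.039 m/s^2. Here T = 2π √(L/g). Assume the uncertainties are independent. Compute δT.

T is a product of powers, so relative uncertainties combine in quadrature:
  (½·δL/L)² = (0.5×0.0765)² = 0.00146;  (−½·δg/g)² = (-0.5×0.00398)² = 3.96e-06
δT/T = √(0.00147) = 0.0383
T = 2.03 s, so δT = 0.0383 × 2.03 = 0.0776 s.

0.0776 s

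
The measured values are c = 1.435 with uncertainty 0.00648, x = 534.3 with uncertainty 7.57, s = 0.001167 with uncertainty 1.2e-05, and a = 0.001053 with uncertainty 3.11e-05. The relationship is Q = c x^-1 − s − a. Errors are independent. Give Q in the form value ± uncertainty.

(4.658 ± 0.520) × 10^-4

Let p = c·x^-1 = 0.002686. δp/p = √((1·δc/c)² + (-1·δx/x)²) = √(2.04e-05 + 0.000201) = 0.0149, so δp = 3.99e-05.
Q = p − s − a: δQ = √(δp² + δs² + δa²) = √(1.6e-09 + 1.44e-10 + 9.67e-10) = 5.2e-05
Q = 0.0004658.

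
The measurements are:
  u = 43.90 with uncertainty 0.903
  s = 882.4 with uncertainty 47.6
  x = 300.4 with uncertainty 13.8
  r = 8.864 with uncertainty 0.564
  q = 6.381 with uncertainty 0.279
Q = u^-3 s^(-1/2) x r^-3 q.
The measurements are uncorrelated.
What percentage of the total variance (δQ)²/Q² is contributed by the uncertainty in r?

(δQ/Q)² = (-3·δu/u)² + (−½·δs/s)² + (1·δx/x)² + (-3·δr/r)² + (1·δq/q)²
  u term: (-3×0.0206)² = 0.00381
  s term: (-0.5×0.0539)² = 0.000727
  x term: (1×0.0459)² = 0.00211
  r term: (-3×0.0636)² = 0.0364
  q term: (1×0.0437)² = 0.00191
Total = 0.0450. Share from r = 0.0364/0.0450 = 0.810.

81.0%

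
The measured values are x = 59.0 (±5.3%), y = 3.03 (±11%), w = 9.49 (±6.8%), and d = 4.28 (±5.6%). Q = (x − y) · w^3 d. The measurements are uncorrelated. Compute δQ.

44800

Let u = x − y = 56.0. δu = √(δx² + δy²) = √(9.78 + 0.111) = 3.14, so δu/u = 0.0562.
Q is then a monomial in u, w, d:
δQ/Q = √((δu/u)² + (3·δw/w)² + (1·δd/d)²) = √(0.00316 + 0.0416 + 0.00314) = 0.219
Q = 2.05e+05, so δQ = 0.219 × 2.05e+05 = 44800.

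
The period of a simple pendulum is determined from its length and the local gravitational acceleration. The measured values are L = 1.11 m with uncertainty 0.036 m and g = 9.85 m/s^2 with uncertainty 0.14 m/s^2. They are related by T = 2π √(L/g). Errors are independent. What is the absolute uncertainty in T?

0.0373 s

Relative error in a monomial: (δT/T)² = Σ (nᵢ · δxᵢ/xᵢ)².
  (½·δL/L)² = (0.5×0.0324)² = 0.000263;  (−½·δg/g)² = (-0.5×0.0142)² = 5.05e-05
δT/T = √(0.000313) = 0.0177
T = 2.11 s, so δT = 0.0177 × 2.11 = 0.0373 s.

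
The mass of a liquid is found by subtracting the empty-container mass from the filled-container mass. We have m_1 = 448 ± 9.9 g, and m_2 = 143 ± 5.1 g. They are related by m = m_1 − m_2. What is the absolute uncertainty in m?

Sums and differences: (δm)² = Σ (cᵢ δxᵢ)².
  (δm_1)² = 98.0;  (δm_2)² = 26.0
δm = √(124) = 11.1 g

11.1 g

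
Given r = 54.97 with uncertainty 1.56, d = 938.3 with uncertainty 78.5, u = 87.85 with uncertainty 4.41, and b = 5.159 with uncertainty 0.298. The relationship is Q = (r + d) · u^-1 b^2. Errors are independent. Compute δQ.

Let w = r + d = 993.3. δw = √(δr² + δd²) = √(2.43 + 6160) = 78.5, so δw/w = 0.0790.
Q is then a monomial in w, u, b:
δQ/Q = √((δw/w)² + (-1·δu/u)² + (2·δb/b)²) = √(0.00625 + 0.00252 + 0.0133) = 0.149
Q = 300.9, so δQ = 0.149 × 300.9 = 44.8.

44.8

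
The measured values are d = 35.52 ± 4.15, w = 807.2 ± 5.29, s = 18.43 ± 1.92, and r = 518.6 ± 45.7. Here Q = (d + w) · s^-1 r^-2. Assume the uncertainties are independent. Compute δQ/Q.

0.205

Let u = d + w = 842.7. δu = √(δd² + δw²) = √(17.2 + 28.0) = 6.72, so δu/u = 0.00798.
Q is then a monomial in u, s, r:
δQ/Q = √((δu/u)² + (-1·δs/s)² + (-2·δr/r)²) = √(6.37e-05 + 0.0109 + 0.0311) = 0.205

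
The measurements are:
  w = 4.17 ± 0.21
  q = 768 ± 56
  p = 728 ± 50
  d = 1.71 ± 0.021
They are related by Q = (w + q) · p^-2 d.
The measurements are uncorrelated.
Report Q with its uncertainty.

Let u = w + q = 772. δu = √(δw² + δq²) = √(0.0441 + 3140) = 56.0, so δu/u = 0.0725.
Q is then a monomial in u, p, d:
δQ/Q = √((δu/u)² + (-2·δp/p)² + (1·δd/d)²) = √(0.00526 + 0.0189 + 0.000151) = 0.156
Q = 0.00249, so δQ = 0.156 × 0.00249 = 0.000388.

0.00249 ± 0.000388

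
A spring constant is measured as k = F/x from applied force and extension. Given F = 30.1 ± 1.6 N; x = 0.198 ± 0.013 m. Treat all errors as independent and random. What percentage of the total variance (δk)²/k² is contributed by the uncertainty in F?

(δk/k)² = (1·δF/F)² + (-1·δx/x)²
  F term: (1×0.0532)² = 0.00283
  x term: (-1×0.0657)² = 0.00431
Total = 0.00714. Share from F = 0.00283/0.00714 = 0.396.

39.6%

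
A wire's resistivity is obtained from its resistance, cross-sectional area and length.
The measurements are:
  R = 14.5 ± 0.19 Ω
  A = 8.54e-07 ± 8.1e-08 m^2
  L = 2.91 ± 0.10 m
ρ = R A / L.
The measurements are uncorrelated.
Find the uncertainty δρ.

ρ is a product of powers, so relative uncertainties combine in quadrature:
  (1·δR/R)² = (1×0.0131)² = 0.000172;  (1·δA/A)² = (1×0.0948)² = 0.00900;  (-1·δL/L)² = (-1×0.0344)² = 0.00118
δρ/ρ = √(0.0103) = 0.102
ρ = 4.26e-06 Ω·m, so δρ = 0.102 × 4.26e-06 = 4.33e-07 Ω·m.

4.33e-07 Ω·m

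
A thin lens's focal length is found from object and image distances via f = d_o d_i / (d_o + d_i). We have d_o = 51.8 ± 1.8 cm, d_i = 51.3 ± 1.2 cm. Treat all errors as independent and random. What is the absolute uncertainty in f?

0.539 cm

∂f/∂d_o = (d_i/(d_o+d_i))² = 0.248;  ∂f/∂d_i = (d_o/(d_o+d_i))² = 0.252
δf = √((∂f/∂d_o · δd_o)² + (∂f/∂d_i · δd_i)²) = √(0.199 + 0.0918) = 0.539 cm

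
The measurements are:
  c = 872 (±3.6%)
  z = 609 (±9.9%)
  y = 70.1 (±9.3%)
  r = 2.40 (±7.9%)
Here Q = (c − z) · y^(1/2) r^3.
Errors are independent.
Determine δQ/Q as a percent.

Let u = c − z = 263. δu = √(δc² + δz²) = √(985 + 3640) = 68.0, so δu/u = 0.258.
Q is then a monomial in u, y, r:
δQ/Q = √((δu/u)² + (½·δy/y)² + (3·δr/r)²) = √(0.0668 + 0.00216 + 0.0562) = 0.354

35.4%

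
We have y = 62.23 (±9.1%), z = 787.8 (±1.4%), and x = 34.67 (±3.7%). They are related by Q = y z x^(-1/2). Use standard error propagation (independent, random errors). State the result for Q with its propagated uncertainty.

8326 ± 782

Relative error in a monomial: (δQ/Q)² = Σ (nᵢ · δxᵢ/xᵢ)².
  (1·δy/y)² = (1×0.0910)² = 0.00828;  (1·δz/z)² = (1×0.0140)² = 0.000196;  (−½·δx/x)² = (-0.5×0.0370)² = 0.000342
δQ/Q = √(0.00882) = 0.0939
Q = 8326, so δQ = 0.0939 × 8326 = 782.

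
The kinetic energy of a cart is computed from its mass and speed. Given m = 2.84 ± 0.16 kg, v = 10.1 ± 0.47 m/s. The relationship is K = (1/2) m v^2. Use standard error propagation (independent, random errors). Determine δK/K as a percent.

Since K is a product/quotient, work with relative uncertainties:
  (1·δm/m)² = (1×0.0563)² = 0.00317;  (2·δv/v)² = (2×0.0465)² = 0.00866
δK/K = √(0.0118) = 0.109

10.9%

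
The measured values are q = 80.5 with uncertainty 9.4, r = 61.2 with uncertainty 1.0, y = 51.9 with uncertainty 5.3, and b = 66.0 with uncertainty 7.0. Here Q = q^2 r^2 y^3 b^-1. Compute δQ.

2.06e+10

Since Q is a product/quotient, work with relative uncertainties:
  (2·δq/q)² = (2×0.117)² = 0.0545;  (2·δr/r)² = (2×0.0163)² = 0.00107;  (3·δy/y)² = (3×0.102)² = 0.0939;  (-1·δb/b)² = (-1×0.106)² = 0.0112
δQ/Q = √(0.161) = 0.401
Q = 5.14e+10, so δQ = 0.401 × 5.14e+10 = 2.06e+10.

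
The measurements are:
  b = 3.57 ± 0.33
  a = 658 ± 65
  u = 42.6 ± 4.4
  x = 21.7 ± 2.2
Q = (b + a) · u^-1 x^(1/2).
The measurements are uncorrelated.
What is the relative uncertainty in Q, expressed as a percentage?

Let w = b + a = 662. δw = √(δb² + δa²) = √(0.109 + 4220) = 65.0, so δw/w = 0.0983.
Q is then a monomial in w, u, x:
δQ/Q = √((δw/w)² + (-1·δu/u)² + (½·δx/x)²) = √(0.00965 + 0.0107 + 0.00257) = 0.151

15.1%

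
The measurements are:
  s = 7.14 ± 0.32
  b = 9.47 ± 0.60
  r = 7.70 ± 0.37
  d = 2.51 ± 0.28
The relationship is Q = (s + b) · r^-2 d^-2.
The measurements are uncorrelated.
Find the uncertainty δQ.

Let u = s + b = 16.6. δu = √(δs² + δb²) = √(0.102 + 0.360) = 0.680, so δu/u = 0.0409.
Q is then a monomial in u, r, d:
δQ/Q = √((δu/u)² + (-2·δr/r)² + (-2·δd/d)²) = √(0.00168 + 0.00924 + 0.0498) = 0.246
Q = 0.0445, so δQ = 0.246 × 0.0445 = 0.0110.

0.0110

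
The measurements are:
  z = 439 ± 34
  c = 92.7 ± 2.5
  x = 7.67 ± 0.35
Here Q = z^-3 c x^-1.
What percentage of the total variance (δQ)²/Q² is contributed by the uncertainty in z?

95.1%

(δQ/Q)² = (-3·δz/z)² + (1·δc/c)² + (-1·δx/x)²
  z term: (-3×0.0774)² = 0.0540
  c term: (1×0.0270)² = 0.000727
  x term: (-1×0.0456)² = 0.00208
Total = 0.0568. Share from z = 0.0540/0.0568 = 0.951.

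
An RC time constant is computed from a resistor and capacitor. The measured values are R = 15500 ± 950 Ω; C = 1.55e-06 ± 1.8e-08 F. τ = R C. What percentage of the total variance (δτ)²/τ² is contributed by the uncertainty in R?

(δτ/τ)² = (1·δR/R)² + (1·δC/C)²
  R term: (1×0.0613)² = 0.00376
  C term: (1×0.0116)² = 0.000135
Total = 0.00389. Share from R = 0.00376/0.00389 = 0.965.

96.5%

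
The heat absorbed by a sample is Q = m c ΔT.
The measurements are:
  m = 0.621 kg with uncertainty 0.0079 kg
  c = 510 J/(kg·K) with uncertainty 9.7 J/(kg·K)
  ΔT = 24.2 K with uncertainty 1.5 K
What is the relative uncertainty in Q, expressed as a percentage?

6.61%

Since Q is a product/quotient, work with relative uncertainties:
  (1·δm/m)² = (1×0.0127)² = 0.000162;  (1·δc/c)² = (1×0.0190)² = 0.000362;  (1·δΔT/ΔT)² = (1×0.0620)² = 0.00384
δQ/Q = √(0.00437) = 0.0661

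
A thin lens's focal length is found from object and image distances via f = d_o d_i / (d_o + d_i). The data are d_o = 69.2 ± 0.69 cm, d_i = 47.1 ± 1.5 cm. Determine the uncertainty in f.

0.543 cm

∂f/∂d_o = (d_i/(d_o+d_i))² = 0.164;  ∂f/∂d_i = (d_o/(d_o+d_i))² = 0.354
δf = √((∂f/∂d_o · δd_o)² + (∂f/∂d_i · δd_i)²) = √(0.0128 + 0.282) = 0.543 cm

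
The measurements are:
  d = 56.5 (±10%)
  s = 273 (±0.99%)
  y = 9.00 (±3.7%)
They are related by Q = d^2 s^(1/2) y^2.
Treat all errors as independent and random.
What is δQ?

Each factor contributes (exponent × relative error)² to (δQ/Q)²:
  (2·δd/d)² = (2×0.100)² = 0.0400;  (½·δs/s)² = (0.5×0.00990)² = 2.45e-05;  (2·δy/y)² = (2×0.0370)² = 0.00548
δQ/Q = √(0.0455) = 0.213
Q = 4.27e+06, so δQ = 0.213 × 4.27e+06 = 9.11e+05.

9.11e+05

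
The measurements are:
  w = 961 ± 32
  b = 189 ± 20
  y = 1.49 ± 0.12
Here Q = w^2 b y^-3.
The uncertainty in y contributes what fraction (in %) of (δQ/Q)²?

78.9%

(δQ/Q)² = (2·δw/w)² + (1·δb/b)² + (-3·δy/y)²
  w term: (2×0.0333)² = 0.00444
  b term: (1×0.106)² = 0.0112
  y term: (-3×0.0805)² = 0.0584
Total = 0.0740. Share from y = 0.0584/0.0740 = 0.789.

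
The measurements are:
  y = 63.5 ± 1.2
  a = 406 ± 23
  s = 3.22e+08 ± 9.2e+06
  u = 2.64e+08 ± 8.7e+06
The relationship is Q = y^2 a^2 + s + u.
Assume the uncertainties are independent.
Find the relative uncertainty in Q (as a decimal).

0.0643

Let p = y^2·a^2 = 6.65e+08. δp/p = √((2·δy/y)² + (2·δa/a)²) = √(0.00143 + 0.0128) = 0.119, so δp = 7.94e+07.
Q = p + s + u: δQ = √(δp² + δs² + δu²) = √(6.3e+15 + 8.46e+13 + 7.57e+13) = 8.04e+07
Q = 1.25e+09, so δQ/Q = 8.04e+07/1.25e+09 = 0.0643.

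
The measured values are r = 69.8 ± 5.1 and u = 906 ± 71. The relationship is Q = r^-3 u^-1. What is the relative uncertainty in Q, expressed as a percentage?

For a monomial Q ∝ r^-3, u^-1, fractional errors add in quadrature:
  (-3·δr/r)² = (-3×0.0731)² = 0.0480;  (-1·δu/u)² = (-1×0.0784)² = 0.00614
δQ/Q = √(0.0542) = 0.233

23.3%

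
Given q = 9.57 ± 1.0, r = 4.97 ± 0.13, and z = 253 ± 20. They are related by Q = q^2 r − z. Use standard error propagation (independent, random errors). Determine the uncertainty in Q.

Let p = q^2·r = 455. δp/p = √((2·δq/q)² + (1·δr/r)²) = √(0.0437 + 0.000684) = 0.211, so δp = 95.9.
Q = p − z: δQ = √(δp² + δz²) = √(9190 + 400) = 97.9

97.9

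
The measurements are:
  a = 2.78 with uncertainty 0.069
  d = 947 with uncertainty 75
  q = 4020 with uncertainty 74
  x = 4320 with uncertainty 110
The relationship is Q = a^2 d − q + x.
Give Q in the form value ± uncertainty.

Let p = a^2·d = 7320. δp/p = √((2·δa/a)² + (1·δd/d)²) = √(0.00246 + 0.00627) = 0.0935, so δp = 684.
Q = p − q + x: δQ = √(δp² + δq² + δx²) = √(4.68e+05 + 5480 + 12100) = 697
Q = 7620.

7620 ± 697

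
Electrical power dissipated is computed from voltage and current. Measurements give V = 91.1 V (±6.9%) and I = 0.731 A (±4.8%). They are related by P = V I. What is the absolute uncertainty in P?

Each factor contributes (exponent × relative error)² to (δP/P)²:
  (1·δV/V)² = (1×0.0690)² = 0.00476;  (1·δI/I)² = (1×0.0480)² = 0.00230
δP/P = √(0.00707) = 0.0841
P = 66.6 W, so δP = 0.0841 × 66.6 = 5.60 W.

5.60 W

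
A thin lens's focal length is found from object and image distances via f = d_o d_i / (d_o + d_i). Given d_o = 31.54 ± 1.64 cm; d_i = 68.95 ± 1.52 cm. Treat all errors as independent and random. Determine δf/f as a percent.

∂f/∂d_o = (d_i/(d_o+d_i))² = 0.471;  ∂f/∂d_i = (d_o/(d_o+d_i))² = 0.0985
δf = √((∂f/∂d_o · δd_o)² + (∂f/∂d_i · δd_i)²) = √(0.596 + 0.0224) = 0.786 cm
f = 21.64 cm, so δf/f = 0.786/21.64 = 0.0363.

3.63%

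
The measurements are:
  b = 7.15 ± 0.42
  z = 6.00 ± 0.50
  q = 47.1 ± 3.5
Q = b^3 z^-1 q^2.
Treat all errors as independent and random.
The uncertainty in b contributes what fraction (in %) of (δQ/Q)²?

51.7%

(δQ/Q)² = (3·δb/b)² + (-1·δz/z)² + (2·δq/q)²
  b term: (3×0.0587)² = 0.0311
  z term: (-1×0.0833)² = 0.00694
  q term: (2×0.0743)² = 0.0221
Total = 0.0601. Share from b = 0.0311/0.0601 = 0.517.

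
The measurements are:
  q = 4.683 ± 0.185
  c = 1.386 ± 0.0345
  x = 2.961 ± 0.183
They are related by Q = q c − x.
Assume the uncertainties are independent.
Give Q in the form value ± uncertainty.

Let p = q·c = 6.491. δp/p = √((1·δq/q)² + (1·δc/c)²) = √(0.00156 + 0.000620) = 0.0467, so δp = 0.303.
Q = p − x: δQ = √(δp² + δx²) = √(0.0918 + 0.0335) = 0.354
Q = 3.530.

3.530 ± 0.354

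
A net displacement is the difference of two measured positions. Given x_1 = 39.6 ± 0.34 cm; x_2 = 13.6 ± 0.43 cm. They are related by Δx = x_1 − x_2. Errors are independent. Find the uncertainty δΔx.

For a sum/difference, combine absolute errors in quadrature:
  (δx_1)² = 0.116;  (δx_2)² = 0.185
δΔx = √(0.300) = 0.548 cm

0.548 cm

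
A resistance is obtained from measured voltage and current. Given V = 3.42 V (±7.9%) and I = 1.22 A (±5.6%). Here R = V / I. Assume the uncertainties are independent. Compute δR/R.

0.0968

R is a product of powers, so relative uncertainties combine in quadrature:
  (1·δV/V)² = (1×0.0790)² = 0.00624;  (-1·δI/I)² = (-1×0.0560)² = 0.00314
δR/R = √(0.00938) = 0.0968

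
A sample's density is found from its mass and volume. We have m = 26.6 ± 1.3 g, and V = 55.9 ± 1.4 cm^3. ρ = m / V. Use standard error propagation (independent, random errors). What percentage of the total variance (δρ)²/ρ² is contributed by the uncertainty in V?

20.8%

(δρ/ρ)² = (1·δm/m)² + (-1·δV/V)²
  m term: (1×0.0489)² = 0.00239
  V term: (-1×0.0250)² = 0.000627
Total = 0.00302. Share from V = 0.000627/0.00302 = 0.208.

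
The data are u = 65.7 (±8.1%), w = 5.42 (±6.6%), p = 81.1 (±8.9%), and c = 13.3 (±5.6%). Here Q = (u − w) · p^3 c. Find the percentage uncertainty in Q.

Let h = u − w = 60.3. δh = √(δu² + δw²) = √(28.3 + 0.128) = 5.33, so δh/h = 0.0885.
Q is then a monomial in h, p, c:
δQ/Q = √((δh/h)² + (3·δp/p)² + (1·δc/c)²) = √(0.00783 + 0.0713 + 0.00314) = 0.287

28.7%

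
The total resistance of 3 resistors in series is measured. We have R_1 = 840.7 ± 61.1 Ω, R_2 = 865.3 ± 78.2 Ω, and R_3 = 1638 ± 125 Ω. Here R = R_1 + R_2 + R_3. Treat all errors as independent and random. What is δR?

160 Ω

Each term contributes (cᵢ δxᵢ)² to (δR)²:
  (δR_1)² = 3730;  (δR_2)² = 6120;  (δR_3)² = 15600
δR = √(25500) = 160 Ω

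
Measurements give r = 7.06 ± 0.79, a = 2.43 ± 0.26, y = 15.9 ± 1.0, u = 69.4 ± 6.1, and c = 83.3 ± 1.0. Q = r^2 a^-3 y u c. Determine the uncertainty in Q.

Relative error in a monomial: (δQ/Q)² = Σ (nᵢ · δxᵢ/xᵢ)².
  (2·δr/r)² = (2×0.112)² = 0.0501;  (-3·δa/a)² = (-3×0.107)² = 0.103;  (1·δy/y)² = (1×0.0629)² = 0.00396;  (1·δu/u)² = (1×0.0879)² = 0.00773;  (1·δc/c)² = (1×0.0120)² = 0.000144
δQ/Q = √(0.165) = 0.406
Q = 3.19e+05, so δQ = 0.406 × 3.19e+05 = 1.3e+05.

1.3e+05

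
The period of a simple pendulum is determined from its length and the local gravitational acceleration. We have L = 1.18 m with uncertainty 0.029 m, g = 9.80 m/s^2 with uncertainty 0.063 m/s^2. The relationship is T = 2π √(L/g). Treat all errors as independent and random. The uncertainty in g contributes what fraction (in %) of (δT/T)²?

(δT/T)² = (½·δL/L)² + (−½·δg/g)²
  L term: (0.5×0.0246)² = 0.000151
  g term: (-0.5×0.00643)² = 1.03e-05
Total = 0.000161. Share from g = 1.03e-05/0.000161 = 0.0640.

6.40%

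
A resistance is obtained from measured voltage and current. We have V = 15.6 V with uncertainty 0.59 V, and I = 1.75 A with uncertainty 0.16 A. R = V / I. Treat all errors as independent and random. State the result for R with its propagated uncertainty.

Each factor contributes (exponent × relative error)² to (δR/R)²:
  (1·δV/V)² = (1×0.0378)² = 0.00143;  (-1·δI/I)² = (-1×0.0914)² = 0.00836
δR/R = √(0.00979) = 0.0989
R = 8.91 Ω, so δR = 0.0989 × 8.91 = 0.882 Ω.

8.91 ± 0.882 Ω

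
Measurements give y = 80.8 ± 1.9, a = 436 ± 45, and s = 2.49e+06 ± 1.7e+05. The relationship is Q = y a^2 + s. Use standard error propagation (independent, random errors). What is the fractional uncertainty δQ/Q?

0.179

Let p = y·a^2 = 1.54e+07. δp/p = √((1·δy/y)² + (2·δa/a)²) = √(0.000553 + 0.0426) = 0.208, so δp = 3.19e+06.
Q = p + s: δQ = √(δp² + δs²) = √(1.02e+13 + 2.89e+10) = 3.2e+06
Q = 1.78e+07, so δQ/Q = 3.2e+06/1.78e+07 = 0.179.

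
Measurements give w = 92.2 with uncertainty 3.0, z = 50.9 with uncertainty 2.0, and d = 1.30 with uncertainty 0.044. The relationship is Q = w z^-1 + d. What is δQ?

0.102

Let p = w·z^-1 = 1.81. δp/p = √((1·δw/w)² + (-1·δz/z)²) = √(0.00106 + 0.00154) = 0.0510, so δp = 0.0924.
Q = p + d: δQ = √(δp² + δd²) = √(0.00854 + 0.00194) = 0.102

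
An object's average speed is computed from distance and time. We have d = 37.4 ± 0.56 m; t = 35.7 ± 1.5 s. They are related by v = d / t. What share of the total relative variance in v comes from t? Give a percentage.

(δv/v)² = (1·δd/d)² + (-1·δt/t)²
  d term: (1×0.0150)² = 0.000224
  t term: (-1×0.0420)² = 0.00177
Total = 0.00199. Share from t = 0.00177/0.00199 = 0.887.

88.7%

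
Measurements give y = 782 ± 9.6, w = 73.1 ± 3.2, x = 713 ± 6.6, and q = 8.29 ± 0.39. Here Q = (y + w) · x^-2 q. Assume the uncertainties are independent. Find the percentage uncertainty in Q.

5.19%

Let u = y + w = 855. δu = √(δy² + δw²) = √(92.2 + 10.2) = 10.1, so δu/u = 0.0118.
Q is then a monomial in u, x, q:
δQ/Q = √((δu/u)² + (-2·δx/x)² + (1·δq/q)²) = √(0.000140 + 0.000343 + 0.00221) = 0.0519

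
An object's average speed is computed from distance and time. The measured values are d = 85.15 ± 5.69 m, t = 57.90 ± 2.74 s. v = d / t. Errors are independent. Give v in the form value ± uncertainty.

1.471 ± 0.120 m/s

Relative error in a monomial: (δv/v)² = Σ (nᵢ · δxᵢ/xᵢ)².
  (1·δd/d)² = (1×0.0668)² = 0.00447;  (-1·δt/t)² = (-1×0.0473)² = 0.00224
δv/v = √(0.00670) = 0.0819
v = 1.471 m/s, so δv = 0.0819 × 1.471 = 0.120 m/s.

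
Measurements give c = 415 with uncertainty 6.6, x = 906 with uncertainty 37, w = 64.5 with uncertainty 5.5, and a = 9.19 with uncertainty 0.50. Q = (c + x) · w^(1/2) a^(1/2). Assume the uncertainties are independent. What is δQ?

Let u = c + x = 1320. δu = √(δc² + δx²) = √(43.6 + 1370) = 37.6, so δu/u = 0.0285.
Q is then a monomial in u, w, a:
δQ/Q = √((δu/u)² + (½·δw/w)² + (½·δa/a)²) = √(0.000809 + 0.00182 + 0.000740) = 0.0580
Q = 32200, so δQ = 0.0580 × 32200 = 1870.

1870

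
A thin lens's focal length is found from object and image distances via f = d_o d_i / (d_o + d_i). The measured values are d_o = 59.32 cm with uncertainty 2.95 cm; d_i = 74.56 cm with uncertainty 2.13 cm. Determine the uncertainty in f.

∂f/∂d_o = (d_i/(d_o+d_i))² = 0.310;  ∂f/∂d_i = (d_o/(d_o+d_i))² = 0.196
δf = √((∂f/∂d_o · δd_o)² + (∂f/∂d_i · δd_i)²) = √(0.837 + 0.175) = 1.01 cm

1.01 cm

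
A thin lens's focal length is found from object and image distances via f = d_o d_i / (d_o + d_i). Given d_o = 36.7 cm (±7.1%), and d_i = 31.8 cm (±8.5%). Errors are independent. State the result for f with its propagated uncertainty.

17.0 ± 0.958 cm

∂f/∂d_o = (d_i/(d_o+d_i))² = 0.216;  ∂f/∂d_i = (d_o/(d_o+d_i))² = 0.287
δf = √((∂f/∂d_o · δd_o)² + (∂f/∂d_i · δd_i)²) = √(0.315 + 0.602) = 0.958 cm
f = 17.0 cm.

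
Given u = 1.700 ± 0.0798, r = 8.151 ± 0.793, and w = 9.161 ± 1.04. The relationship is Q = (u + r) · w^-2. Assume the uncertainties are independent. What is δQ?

0.0283

Let h = u + r = 9.851. δh = √(δu² + δr²) = √(0.00637 + 0.629) = 0.797, so δh/h = 0.0809.
Q is then a monomial in h, w:
δQ/Q = √((δh/h)² + (-2·δw/w)²) = √(0.00655 + 0.0516) = 0.241
Q = 0.1174, so δQ = 0.241 × 0.1174 = 0.0283.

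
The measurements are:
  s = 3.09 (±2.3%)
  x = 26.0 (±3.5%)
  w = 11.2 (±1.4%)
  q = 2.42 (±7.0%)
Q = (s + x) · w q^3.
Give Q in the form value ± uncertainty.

4620 ± 983

Let u = s + x = 29.1. δu = √(δs² + δx²) = √(0.00505 + 0.828) = 0.913, so δu/u = 0.0314.
Q is then a monomial in u, w, q:
δQ/Q = √((δu/u)² + (1·δw/w)² + (3·δq/q)²) = √(0.000985 + 0.000196 + 0.0441) = 0.213
Q = 4620, so δQ = 0.213 × 4620 = 983.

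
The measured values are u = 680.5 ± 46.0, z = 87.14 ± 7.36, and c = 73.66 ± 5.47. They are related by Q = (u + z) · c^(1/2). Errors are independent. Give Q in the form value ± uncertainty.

Let w = u + z = 767.6. δw = √(δu² + δz²) = √(2120 + 54.2) = 46.6, so δw/w = 0.0607.
Q is then a monomial in w, c:
δQ/Q = √((δw/w)² + (½·δc/c)²) = √(0.00368 + 0.00138) = 0.0711
Q = 6588, so δQ = 0.0711 × 6588 = 469.

6588 ± 469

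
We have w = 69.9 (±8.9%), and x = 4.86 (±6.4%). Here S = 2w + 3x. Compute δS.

12.5

Each term contributes (cᵢ δxᵢ)² to (δS)²:
  (2·δw)² = 155;  (3·δx)² = 0.871
δS = √(156) = 12.5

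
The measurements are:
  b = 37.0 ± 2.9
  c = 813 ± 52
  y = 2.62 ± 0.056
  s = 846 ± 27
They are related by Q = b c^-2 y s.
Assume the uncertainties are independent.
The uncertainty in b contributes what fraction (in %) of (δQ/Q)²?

(δQ/Q)² = (1·δb/b)² + (-2·δc/c)² + (1·δy/y)² + (1·δs/s)²
  b term: (1×0.0784)² = 0.00614
  c term: (-2×0.0640)² = 0.0164
  y term: (1×0.0214)² = 0.000457
  s term: (1×0.0319)² = 0.00102
Total = 0.0240. Share from b = 0.00614/0.0240 = 0.256.

25.6%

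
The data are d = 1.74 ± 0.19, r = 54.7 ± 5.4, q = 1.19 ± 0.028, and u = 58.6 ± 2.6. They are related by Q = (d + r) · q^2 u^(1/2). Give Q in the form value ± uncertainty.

612 ± 66.7

Let w = d + r = 56.4. δw = √(δd² + δr²) = √(0.0361 + 29.2) = 5.40, so δw/w = 0.0957.
Q is then a monomial in w, q, u:
δQ/Q = √((δw/w)² + (2·δq/q)² + (½·δu/u)²) = √(0.00917 + 0.00221 + 0.000492) = 0.109
Q = 612, so δQ = 0.109 × 612 = 66.7.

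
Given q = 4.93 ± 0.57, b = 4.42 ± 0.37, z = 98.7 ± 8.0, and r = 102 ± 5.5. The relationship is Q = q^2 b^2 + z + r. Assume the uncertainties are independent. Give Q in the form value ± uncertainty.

Let p = q^2·b^2 = 475. δp/p = √((2·δq/q)² + (2·δb/b)²) = √(0.0535 + 0.0280) = 0.285, so δp = 136.
Q = p + z + r: δQ = √(δp² + δz² + δr²) = √(18400 + 64.0 + 30.2) = 136
Q = 676.

676 ± 136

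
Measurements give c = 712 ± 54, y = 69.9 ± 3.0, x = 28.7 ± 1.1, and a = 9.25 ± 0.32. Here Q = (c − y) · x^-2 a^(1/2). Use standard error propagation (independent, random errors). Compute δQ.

Let u = c − y = 642. δu = √(δc² + δy²) = √(2920 + 9.00) = 54.1, so δu/u = 0.0842.
Q is then a monomial in u, x, a:
δQ/Q = √((δu/u)² + (-2·δx/x)² + (½·δa/a)²) = √(0.00709 + 0.00588 + 0.000299) = 0.115
Q = 2.37, so δQ = 0.115 × 2.37 = 0.273.

0.273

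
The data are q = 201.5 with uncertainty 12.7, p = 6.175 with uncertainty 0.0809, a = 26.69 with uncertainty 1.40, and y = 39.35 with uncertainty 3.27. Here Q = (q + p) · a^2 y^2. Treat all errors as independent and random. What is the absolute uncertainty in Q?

Let u = q + p = 207.7. δu = √(δq² + δp²) = √(161 + 0.00654) = 12.7, so δu/u = 0.0612.
Q is then a monomial in u, a, y:
δQ/Q = √((δu/u)² + (2·δa/a)² + (2·δy/y)²) = √(0.00374 + 0.0110 + 0.0276) = 0.206
Q = 2.291e+08, so δQ = 0.206 × 2.291e+08 = 4.72e+07.

4.72e+07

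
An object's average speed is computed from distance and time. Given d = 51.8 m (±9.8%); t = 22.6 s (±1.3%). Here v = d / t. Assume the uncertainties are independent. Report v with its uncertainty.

Since v is a product/quotient, work with relative uncertainties:
  (1·δd/d)² = (1×0.0980)² = 0.00960;  (-1·δt/t)² = (-1×0.0130)² = 0.000169
δv/v = √(0.00977) = 0.0989
v = 2.29 m/s, so δv = 0.0989 × 2.29 = 0.227 m/s.

2.29 ± 0.227 m/s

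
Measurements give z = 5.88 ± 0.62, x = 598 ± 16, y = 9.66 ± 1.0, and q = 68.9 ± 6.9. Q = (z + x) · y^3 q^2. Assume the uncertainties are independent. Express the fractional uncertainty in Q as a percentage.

37.0%

Let u = z + x = 604. δu = √(δz² + δx²) = √(0.384 + 256) = 16.0, so δu/u = 0.0265.
Q is then a monomial in u, y, q:
δQ/Q = √((δu/u)² + (3·δy/y)² + (2·δq/q)²) = √(0.000703 + 0.0964 + 0.0401) = 0.370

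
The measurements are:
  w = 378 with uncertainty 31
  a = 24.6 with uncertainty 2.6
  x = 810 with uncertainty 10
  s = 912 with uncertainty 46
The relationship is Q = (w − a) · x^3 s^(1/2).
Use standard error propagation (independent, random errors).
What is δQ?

5.6e+11

Let u = w − a = 353. δu = √(δw² + δa²) = √(961 + 6.76) = 31.1, so δu/u = 0.0880.
Q is then a monomial in u, x, s:
δQ/Q = √((δu/u)² + (3·δx/x)² + (½·δs/s)²) = √(0.00775 + 0.00137 + 0.000636) = 0.0988
Q = 5.67e+12, so δQ = 0.0988 × 5.67e+12 = 5.6e+11.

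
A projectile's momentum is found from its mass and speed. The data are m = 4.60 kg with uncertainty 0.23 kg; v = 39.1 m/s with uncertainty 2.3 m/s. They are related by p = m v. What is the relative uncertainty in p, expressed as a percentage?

p is a product of powers, so relative uncertainties combine in quadrature:
  (1·δm/m)² = (1×0.0500)² = 0.00250;  (1·δv/v)² = (1×0.0588)² = 0.00346
δp/p = √(0.00596) = 0.0772

7.72%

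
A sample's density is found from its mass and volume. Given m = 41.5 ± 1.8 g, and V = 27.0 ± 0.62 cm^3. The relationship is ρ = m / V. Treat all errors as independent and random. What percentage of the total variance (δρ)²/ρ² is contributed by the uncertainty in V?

(δρ/ρ)² = (1·δm/m)² + (-1·δV/V)²
  m term: (1×0.0434)² = 0.00188
  V term: (-1×0.0230)² = 0.000527
Total = 0.00241. Share from V = 0.000527/0.00241 = 0.219.

21.9%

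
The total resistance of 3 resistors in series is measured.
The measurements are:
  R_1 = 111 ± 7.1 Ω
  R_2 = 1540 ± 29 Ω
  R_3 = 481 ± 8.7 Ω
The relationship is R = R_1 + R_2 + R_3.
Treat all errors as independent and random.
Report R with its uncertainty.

For a sum/difference, combine absolute errors in quadrature:
  (δR_1)² = 50.4;  (δR_2)² = 841;  (δR_3)² = 75.7
δR = √(967) = 31.1 Ω
R = 2130 Ω.

2130 ± 31.1 Ω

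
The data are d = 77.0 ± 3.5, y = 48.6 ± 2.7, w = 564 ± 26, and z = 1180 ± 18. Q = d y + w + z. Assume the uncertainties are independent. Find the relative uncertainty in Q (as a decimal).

Let p = d·y = 3740. δp/p = √((1·δd/d)² + (1·δy/y)²) = √(0.00207 + 0.00309) = 0.0718, so δp = 269.
Q = p + w + z: δQ = √(δp² + δw² + δz²) = √(72200 + 676 + 324) = 270
Q = 5490, so δQ/Q = 270/5490 = 0.0493.

0.0493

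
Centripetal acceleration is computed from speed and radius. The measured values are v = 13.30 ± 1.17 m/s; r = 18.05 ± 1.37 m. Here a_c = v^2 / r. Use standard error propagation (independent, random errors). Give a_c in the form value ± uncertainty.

Relative error in a monomial: (δa_c/a_c)² = Σ (nᵢ · δxᵢ/xᵢ)².
  (2·δv/v)² = (2×0.0880)² = 0.0310;  (-1·δr/r)² = (-1×0.0759)² = 0.00576
δa_c/a_c = √(0.0367) = 0.192
a_c = 9.800 m/s^2, so δa_c = 0.192 × 9.800 = 1.88 m/s^2.

9.800 ± 1.88 m/s^2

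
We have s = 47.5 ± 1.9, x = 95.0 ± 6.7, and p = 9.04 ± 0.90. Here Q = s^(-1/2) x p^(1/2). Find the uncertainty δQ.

3.67

Q is a product of powers, so relative uncertainties combine in quadrature:
  (−½·δs/s)² = (-0.5×0.0400)² = 0.000400;  (1·δx/x)² = (1×0.0705)² = 0.00497;  (½·δp/p)² = (0.5×0.0996)² = 0.00248
δQ/Q = √(0.00785) = 0.0886
Q = 41.4, so δQ = 0.0886 × 41.4 = 3.67.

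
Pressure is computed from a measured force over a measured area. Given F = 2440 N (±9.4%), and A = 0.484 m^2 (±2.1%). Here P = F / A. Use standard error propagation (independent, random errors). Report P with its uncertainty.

P is a product of powers, so relative uncertainties combine in quadrature:
  (1·δF/F)² = (1×0.0940)² = 0.00884;  (-1·δA/A)² = (-1×0.0210)² = 0.000441
δP/P = √(0.00928) = 0.0963
P = 5040 Pa, so δP = 0.0963 × 5040 = 486 Pa.

5040 ± 486 Pa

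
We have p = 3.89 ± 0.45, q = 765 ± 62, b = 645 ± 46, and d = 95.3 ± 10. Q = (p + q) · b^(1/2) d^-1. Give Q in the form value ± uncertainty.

205 ± 28.1

Let u = p + q = 769. δu = √(δp² + δq²) = √(0.203 + 3840) = 62.0, so δu/u = 0.0806.
Q is then a monomial in u, b, d:
δQ/Q = √((δu/u)² + (½·δb/b)² + (-1·δd/d)²) = √(0.00650 + 0.00127 + 0.0110) = 0.137
Q = 205, so δQ = 0.137 × 205 = 28.1.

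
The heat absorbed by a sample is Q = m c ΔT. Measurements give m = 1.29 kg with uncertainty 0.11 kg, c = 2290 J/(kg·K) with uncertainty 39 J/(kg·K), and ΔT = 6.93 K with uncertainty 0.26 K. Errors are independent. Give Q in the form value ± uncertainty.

For a monomial Q ∝ m, c, ΔT, fractional errors add in quadrature:
  (1·δm/m)² = (1×0.0853)² = 0.00727;  (1·δc/c)² = (1×0.0170)² = 0.000290;  (1·δΔT/ΔT)² = (1×0.0375)² = 0.00141
δQ/Q = √(0.00897) = 0.0947
Q = 20500 J, so δQ = 0.0947 × 20500 = 1940 J.

20500 ± 1940 J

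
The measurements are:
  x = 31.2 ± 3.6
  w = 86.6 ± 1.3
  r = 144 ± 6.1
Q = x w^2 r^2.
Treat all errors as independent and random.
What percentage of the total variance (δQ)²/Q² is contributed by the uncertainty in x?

62.2%

(δQ/Q)² = (1·δx/x)² + (2·δw/w)² + (2·δr/r)²
  x term: (1×0.115)² = 0.0133
  w term: (2×0.0150)² = 0.000901
  r term: (2×0.0424)² = 0.00718
Total = 0.0214. Share from x = 0.0133/0.0214 = 0.622.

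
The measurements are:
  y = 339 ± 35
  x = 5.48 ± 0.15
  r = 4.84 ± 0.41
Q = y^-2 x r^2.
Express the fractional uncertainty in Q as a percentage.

26.8%

For a monomial Q ∝ y^-2, x, r^2, fractional errors add in quadrature:
  (-2·δy/y)² = (-2×0.103)² = 0.0426;  (1·δx/x)² = (1×0.0274)² = 0.000749;  (2·δr/r)² = (2×0.0847)² = 0.0287
δQ/Q = √(0.0721) = 0.268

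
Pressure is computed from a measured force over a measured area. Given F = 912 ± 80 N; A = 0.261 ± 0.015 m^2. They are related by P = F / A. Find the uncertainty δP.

Relative error in a monomial: (δP/P)² = Σ (nᵢ · δxᵢ/xᵢ)².
  (1·δF/F)² = (1×0.0877)² = 0.00769;  (-1·δA/A)² = (-1×0.0575)² = 0.00330
δP/P = √(0.0110) = 0.105
P = 3490 Pa, so δP = 0.105 × 3490 = 366 Pa.

366 Pa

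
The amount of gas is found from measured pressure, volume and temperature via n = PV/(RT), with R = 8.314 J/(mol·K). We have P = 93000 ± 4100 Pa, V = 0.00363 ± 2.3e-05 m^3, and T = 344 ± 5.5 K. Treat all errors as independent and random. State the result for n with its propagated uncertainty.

0.118 ± 0.00559 mol

Relative error in a monomial: (δn/n)² = Σ (nᵢ · δxᵢ/xᵢ)².
  (1·δP/P)² = (1×0.0441)² = 0.00194;  (1·δV/V)² = (1×0.00634)² = 4.01e-05;  (-1·δT/T)² = (-1×0.0160)² = 0.000256
δn/n = √(0.00224) = 0.0473
n = 0.118 mol, so δn = 0.0473 × 0.118 = 0.00559 mol.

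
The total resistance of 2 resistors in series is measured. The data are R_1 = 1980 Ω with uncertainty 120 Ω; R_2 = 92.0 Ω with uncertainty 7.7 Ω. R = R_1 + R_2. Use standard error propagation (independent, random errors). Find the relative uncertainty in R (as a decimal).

Absolute uncertainties add in quadrature for a linear combination:
  (δR_1)² = 14400;  (δR_2)² = 59.3
δR = √(14500) = 120 Ω
R = 2070 Ω, so δR/R = 120/2070 = 0.0580.

0.0580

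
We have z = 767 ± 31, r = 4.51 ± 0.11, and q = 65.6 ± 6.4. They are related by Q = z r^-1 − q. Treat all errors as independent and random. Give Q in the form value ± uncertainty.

Let p = z·r^-1 = 170. δp/p = √((1·δz/z)² + (-1·δr/r)²) = √(0.00163 + 0.000595) = 0.0472, so δp = 8.03.
Q = p − q: δQ = √(δp² + δq²) = √(64.5 + 41.0) = 10.3
Q = 104.

104 ± 10.3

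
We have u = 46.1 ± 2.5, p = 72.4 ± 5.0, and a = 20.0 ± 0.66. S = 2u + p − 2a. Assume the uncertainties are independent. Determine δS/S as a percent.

5.77%

Each term contributes (cᵢ δxᵢ)² to (δS)²:
  (2·δu)² = 25.0;  (δp)² = 25.0;  (2·δa)² = 1.74
δS = √(51.7) = 7.19
S = 125, so δS/S = 7.19/125 = 0.0577.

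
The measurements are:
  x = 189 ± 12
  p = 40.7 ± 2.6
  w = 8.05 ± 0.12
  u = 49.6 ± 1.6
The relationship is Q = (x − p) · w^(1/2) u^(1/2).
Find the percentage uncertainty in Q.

Let h = x − p = 148. δh = √(δx² + δp²) = √(144 + 6.76) = 12.3, so δh/h = 0.0828.
Q is then a monomial in h, w, u:
δQ/Q = √((δh/h)² + (½·δw/w)² + (½·δu/u)²) = √(0.00685 + 5.56e-05 + 0.000260) = 0.0847

8.47%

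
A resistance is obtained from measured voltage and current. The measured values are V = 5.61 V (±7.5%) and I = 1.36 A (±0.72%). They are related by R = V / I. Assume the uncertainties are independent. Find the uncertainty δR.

0.311 Ω

Relative error in a monomial: (δR/R)² = Σ (nᵢ · δxᵢ/xᵢ)².
  (1·δV/V)² = (1×0.0750)² = 0.00562;  (-1·δI/I)² = (-1×0.00720)² = 5.18e-05
δR/R = √(0.00568) = 0.0753
R = 4.12 Ω, so δR = 0.0753 × 4.12 = 0.311 Ω.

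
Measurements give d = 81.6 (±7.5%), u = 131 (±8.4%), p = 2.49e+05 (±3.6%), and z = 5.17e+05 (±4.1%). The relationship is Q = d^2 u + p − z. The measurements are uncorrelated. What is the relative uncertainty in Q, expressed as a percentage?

25.1%

Let w = d^2·u = 8.72e+05. δw/w = √((2·δd/d)² + (1·δu/u)²) = √(0.0225 + 0.00706) = 0.172, so δw = 1.5e+05.
Q = w + p − z: δQ = √(δw² + δp² + δz²) = √(2.25e+10 + 8.04e+07 + 4.49e+08) = 1.52e+05
Q = 6.04e+05, so δQ/Q = 1.52e+05/6.04e+05 = 0.251.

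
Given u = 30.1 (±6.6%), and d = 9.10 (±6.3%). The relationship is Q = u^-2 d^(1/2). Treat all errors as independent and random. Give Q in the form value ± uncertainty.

0.00333 ± 0.000452

Each factor contributes (exponent × relative error)² to (δQ/Q)²:
  (-2·δu/u)² = (-2×0.0660)² = 0.0174;  (½·δd/d)² = (0.5×0.0630)² = 0.000992
δQ/Q = √(0.0184) = 0.136
Q = 0.00333, so δQ = 0.136 × 0.00333 = 0.000452.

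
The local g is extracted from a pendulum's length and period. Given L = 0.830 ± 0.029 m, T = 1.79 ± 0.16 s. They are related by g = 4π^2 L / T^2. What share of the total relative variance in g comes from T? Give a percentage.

(δg/g)² = (1·δL/L)² + (-2·δT/T)²
  L term: (1×0.0349)² = 0.00122
  T term: (-2×0.0894)² = 0.0320
Total = 0.0332. Share from T = 0.0320/0.0332 = 0.963.

96.3%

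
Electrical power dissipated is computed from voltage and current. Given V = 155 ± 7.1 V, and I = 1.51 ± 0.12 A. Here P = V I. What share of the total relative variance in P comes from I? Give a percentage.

(δP/P)² = (1·δV/V)² + (1·δI/I)²
  V term: (1×0.0458)² = 0.00210
  I term: (1×0.0795)² = 0.00632
Total = 0.00841. Share from I = 0.00632/0.00841 = 0.751.

75.1%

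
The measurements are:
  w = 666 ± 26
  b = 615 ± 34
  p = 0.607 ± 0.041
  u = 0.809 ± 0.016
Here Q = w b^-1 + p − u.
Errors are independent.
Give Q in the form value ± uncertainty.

Let h = w·b^-1 = 1.08. δh/h = √((1·δw/w)² + (-1·δb/b)²) = √(0.00152 + 0.00306) = 0.0677, so δh = 0.0733.
Q = h + p − u: δQ = √(δh² + δp² + δu²) = √(0.00537 + 0.00168 + 0.000256) = 0.0855
Q = 0.881.

0.881 ± 0.0855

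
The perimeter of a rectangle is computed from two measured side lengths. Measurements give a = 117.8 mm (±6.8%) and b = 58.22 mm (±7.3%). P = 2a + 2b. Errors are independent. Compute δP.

18.1 mm

Each term contributes (cᵢ δxᵢ)² to (δP)²:
  (2·δa)² = 257;  (2·δb)² = 72.3
δP = √(329) = 18.1 mm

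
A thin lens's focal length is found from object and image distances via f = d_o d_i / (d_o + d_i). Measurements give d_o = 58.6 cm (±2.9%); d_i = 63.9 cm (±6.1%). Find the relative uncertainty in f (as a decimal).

∂f/∂d_o = (d_i/(d_o+d_i))² = 0.272;  ∂f/∂d_i = (d_o/(d_o+d_i))² = 0.229
δf = √((∂f/∂d_o · δd_o)² + (∂f/∂d_i · δd_i)²) = √(0.214 + 0.796) = 1.00 cm
f = 30.6 cm, so δf/f = 1.00/30.6 = 0.0329.

0.0329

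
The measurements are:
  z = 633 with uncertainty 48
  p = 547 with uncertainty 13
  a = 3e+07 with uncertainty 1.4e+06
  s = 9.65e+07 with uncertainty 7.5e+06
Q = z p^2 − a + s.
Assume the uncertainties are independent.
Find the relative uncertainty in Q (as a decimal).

0.0726

Let w = z·p^2 = 1.89e+08. δw/w = √((1·δz/z)² + (2·δp/p)²) = √(0.00575 + 0.00226) = 0.0895, so δw = 1.7e+07.
Q = w − a + s: δQ = √(δw² + δa² + δs²) = √(2.87e+14 + 1.96e+12 + 5.62e+13) = 1.86e+07
Q = 2.56e+08, so δQ/Q = 1.86e+07/2.56e+08 = 0.0726.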